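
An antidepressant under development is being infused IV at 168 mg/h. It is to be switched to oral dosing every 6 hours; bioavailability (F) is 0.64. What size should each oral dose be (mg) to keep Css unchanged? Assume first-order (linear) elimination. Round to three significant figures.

1580 mg

To maintain the same Css, the systemic dosing rate must be unchanged: F·D/τ = infusion rate.
D = rate × τ / F = 168 × 6 / 0.64 = 1575 mg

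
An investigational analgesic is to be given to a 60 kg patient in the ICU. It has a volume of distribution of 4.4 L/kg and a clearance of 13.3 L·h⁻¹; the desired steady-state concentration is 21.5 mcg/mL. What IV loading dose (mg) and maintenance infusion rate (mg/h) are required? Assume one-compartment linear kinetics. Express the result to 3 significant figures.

(a) 5680 mg; (b) 286 mg/h

Total Vd = 4.4 × 60 = 264.0 L
Loading: fill Vd to C_target → 264.0 L × 21.5 mg/L = 5676 mg
Infusion rate = 13.30 L/h × 21.5 mg/L = 286.0 mg/h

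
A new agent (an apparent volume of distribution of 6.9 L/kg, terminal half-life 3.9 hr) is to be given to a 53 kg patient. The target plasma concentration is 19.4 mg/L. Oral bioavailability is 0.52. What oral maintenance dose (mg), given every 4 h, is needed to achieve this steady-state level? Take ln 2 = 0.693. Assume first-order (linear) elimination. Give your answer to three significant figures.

Vd = 6.9 L/kg × 53 kg = 365.7 L
CL = 0.693 × Vd / t½ = 0.693 × 365.7 / 3.9 = 64.98 L/h
D = CL × Css × τ / F = 64.98 × 19.4 × 4 / 0.52 = 9697 mg

9700 mg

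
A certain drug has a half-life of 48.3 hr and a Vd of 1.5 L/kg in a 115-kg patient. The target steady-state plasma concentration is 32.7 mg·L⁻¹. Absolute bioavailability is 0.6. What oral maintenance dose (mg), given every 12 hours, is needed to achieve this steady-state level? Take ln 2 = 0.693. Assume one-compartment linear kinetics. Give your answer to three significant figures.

1620 mg

Vd(total) = 115 kg × 1.5 L/kg = 172.5 L
CL = ln 2 · Vd / t½ = 0.693 × 172.5 / 48.3 = 2.475 L/h
D = CL × Css × τ / F = 2.475 × 32.7 × 12 / 0.6 = 1619 mg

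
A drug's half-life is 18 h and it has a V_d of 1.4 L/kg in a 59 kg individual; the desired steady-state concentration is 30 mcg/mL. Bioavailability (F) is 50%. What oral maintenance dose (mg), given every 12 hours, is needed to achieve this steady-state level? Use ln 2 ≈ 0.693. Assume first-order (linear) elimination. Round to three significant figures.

Total Vd = 1.4 × 59 = 82.60 L
k = 0.693/18 = 0.03850 h⁻¹, so CL = k·Vd = 0.03850 × 82.60 = 3.180 L/h
D = CL × Css × τ / F = 3.180 × 30 × 12 / 0.5 = 2290 mg

2290 mg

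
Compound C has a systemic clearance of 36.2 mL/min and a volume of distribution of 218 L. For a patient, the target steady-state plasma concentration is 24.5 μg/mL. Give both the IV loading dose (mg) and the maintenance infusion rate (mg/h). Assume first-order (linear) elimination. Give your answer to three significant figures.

Loading dose = Vd × C = 218.0 × 24.5 = 5341 mg
Convert clearance: 36.2 mL/min × 60 min/h ÷ 1000 mL/L = 2.172 L/h
Maintenance infusion rate = CL × Css = 2.172 × 24.5 = 53.21 mg/h

(a) 5340 mg; (b) 53.2 mg/h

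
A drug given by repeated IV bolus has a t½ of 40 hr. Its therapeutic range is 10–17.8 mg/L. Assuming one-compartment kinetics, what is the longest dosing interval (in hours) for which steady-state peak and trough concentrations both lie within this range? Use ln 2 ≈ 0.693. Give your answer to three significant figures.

k = 0.693 / t½ = 0.693 / 40 = 0.01733 h⁻¹
Between IV bolus doses, concentration decays as C = C₀·e^(−kτ), so C_peak/C_trough = e^(kτ).
τ_max = ln(C_peak/C_trough) / k = ln(17.8/10) / 0.01733 = 0.5766 / 0.01733 = 33.27 h

33.3 h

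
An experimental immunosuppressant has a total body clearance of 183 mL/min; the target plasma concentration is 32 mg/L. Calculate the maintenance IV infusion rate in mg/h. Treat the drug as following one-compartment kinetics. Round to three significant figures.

351 mg/h

Convert clearance: 183 mL/min × 60 min/h ÷ 1000 mL/L = 10.98 L/h
At steady state, infusion rate equals elimination rate: rate in = CL × Css.
Rate = CL × Css = 10.98 × 32 = 351.4 mg/h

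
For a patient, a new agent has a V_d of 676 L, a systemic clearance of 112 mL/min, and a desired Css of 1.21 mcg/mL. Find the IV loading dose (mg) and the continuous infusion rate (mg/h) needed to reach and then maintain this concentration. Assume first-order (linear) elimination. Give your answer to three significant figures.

LD = Vd · C_target = 676.0 × 1.21 = 818.0 mg
CL = 112 mL/min × 60/1000 = 6.720 L/h
Maintenance infusion rate = CL × Css = 6.720 × 1.21 = 8.131 mg/h

(a) 818 mg; (b) 8.13 mg/h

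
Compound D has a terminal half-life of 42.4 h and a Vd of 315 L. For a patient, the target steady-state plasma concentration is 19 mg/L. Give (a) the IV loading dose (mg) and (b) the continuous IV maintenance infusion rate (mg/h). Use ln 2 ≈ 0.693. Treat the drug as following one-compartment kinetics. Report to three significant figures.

(a) 5990 mg; (b) 97.8 mg/h

LD = Vd × C = 315.0 × 19 = 5985 mg
CL = 0.693 × Vd / t½ = 0.693 × 315.0 / 42.4 = 5.148 L/h
Infusion rate = CL × Css = 5.148 × 19 = 97.81 mg/h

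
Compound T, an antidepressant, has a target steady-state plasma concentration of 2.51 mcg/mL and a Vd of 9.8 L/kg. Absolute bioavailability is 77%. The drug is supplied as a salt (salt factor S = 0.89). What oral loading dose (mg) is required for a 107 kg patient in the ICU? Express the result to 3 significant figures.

Vd = 9.8 L/kg × 107 kg = 1049 L
LD = Vd × C / F / S = 1049 × 2.510 / 0.77 / 0.89 = 3842 mg

3840 mg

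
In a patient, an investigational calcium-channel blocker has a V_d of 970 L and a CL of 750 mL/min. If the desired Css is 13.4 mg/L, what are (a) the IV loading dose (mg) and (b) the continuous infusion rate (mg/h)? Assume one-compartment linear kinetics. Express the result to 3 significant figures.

(a) 13000 mg; (b) 603 mg/h

LD = Vd · C_target = 970.0 × 13.4 = 13000 mg
CL = 750 mL/min = 750 × 0.06 = 45.00 L/h
Maintenance: replace elimination → rate = CL × Css = 45.00 × 13.4 = 603.0 mg/h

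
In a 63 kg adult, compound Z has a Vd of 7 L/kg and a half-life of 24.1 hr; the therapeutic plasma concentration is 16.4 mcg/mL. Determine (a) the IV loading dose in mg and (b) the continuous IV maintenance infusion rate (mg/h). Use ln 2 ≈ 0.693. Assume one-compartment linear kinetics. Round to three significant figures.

Vd = 7 L/kg × 63 kg = 441.0 L
LD = Vd × C = 441.0 × 16.4 = 7232 mg
CL = 0.693 × Vd / t½ = 0.693 × 441.0 / 24.1 = 12.68 L/h
Infusion rate = CL × Css = 12.68 × 16.4 = 208.0 mg/h

(a) 7230 mg; (b) 208 mg/h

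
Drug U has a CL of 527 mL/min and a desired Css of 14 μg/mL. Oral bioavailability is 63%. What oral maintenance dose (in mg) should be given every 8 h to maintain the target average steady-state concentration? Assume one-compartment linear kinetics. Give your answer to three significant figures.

5620 mg

Convert clearance: 527 mL/min × 60 min/h ÷ 1000 mL/L = 31.62 L/h
At steady state, dose per interval replaces the amount cleared in that interval: F·D/τ = CL·Css.
D = CL × Css × τ / F = 31.62 × 14 × 8 / 0.63 = 5621 mg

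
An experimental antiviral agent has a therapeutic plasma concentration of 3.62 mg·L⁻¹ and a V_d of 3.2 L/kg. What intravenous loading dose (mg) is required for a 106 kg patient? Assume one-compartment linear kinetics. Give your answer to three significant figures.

Total Vd = 3.2 × 106 = 339.2 L
LD = Vd × C = 339.2 × 3.620 = 1228 mg

1230 mg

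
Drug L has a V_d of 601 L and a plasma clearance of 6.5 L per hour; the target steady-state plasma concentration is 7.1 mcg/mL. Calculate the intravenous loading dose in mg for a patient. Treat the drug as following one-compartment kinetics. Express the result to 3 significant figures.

4270 mg

LD = Vd × C = 601.0 × 7.100 = 4267 mg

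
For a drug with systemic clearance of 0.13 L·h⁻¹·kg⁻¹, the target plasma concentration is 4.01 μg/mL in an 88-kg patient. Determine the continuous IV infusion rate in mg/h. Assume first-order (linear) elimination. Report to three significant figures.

45.9 mg/h

CL = 0.13 L·h⁻¹·kg⁻¹ × 88 kg = 11.44 L/h
R₀ = 11.44 × 4.01 = 45.87 mg/h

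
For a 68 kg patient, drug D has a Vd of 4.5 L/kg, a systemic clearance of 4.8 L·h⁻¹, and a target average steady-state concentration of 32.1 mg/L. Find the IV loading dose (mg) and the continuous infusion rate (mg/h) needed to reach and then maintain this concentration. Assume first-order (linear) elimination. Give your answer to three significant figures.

Vd(total) = 68 kg × 4.5 L/kg = 306.0 L
Loading: fill Vd to C_target → 306.0 L × 32.1 mg/L = 9823 mg
Maintenance: replace elimination → rate = CL × Css = 4.800 × 32.1 = 154.1 mg/h

(a) 9820 mg; (b) 154 mg/h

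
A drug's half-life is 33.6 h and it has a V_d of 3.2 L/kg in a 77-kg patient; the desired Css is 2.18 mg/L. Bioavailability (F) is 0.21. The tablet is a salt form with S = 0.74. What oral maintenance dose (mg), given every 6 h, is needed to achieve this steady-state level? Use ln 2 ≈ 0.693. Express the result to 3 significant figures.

428 mg

Total Vd = 3.2 × 77 = 246.4 L
CL = ln 2 · Vd / t½ = 0.693 × 246.4 / 33.6 = 5.082 L/h
D = CL × Css × τ / F / S = 5.082 × 2.18 × 6 / 0.21 / 0.74 = 427.8 mg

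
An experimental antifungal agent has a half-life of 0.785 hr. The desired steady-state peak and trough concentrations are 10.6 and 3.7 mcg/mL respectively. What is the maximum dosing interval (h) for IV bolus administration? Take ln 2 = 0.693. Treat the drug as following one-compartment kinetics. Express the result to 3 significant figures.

1.19 h

k = 0.693 / t½ = 0.693 / 0.785 = 0.8828 h⁻¹
Between IV bolus doses, concentration decays as C = C₀·e^(−kτ), so C_peak/C_trough = e^(kτ).
τ_max = ln(C_peak/C_trough) / k = ln(10.6/3.7) / 0.8828 = 1.053 / 0.8828 = 1.193 h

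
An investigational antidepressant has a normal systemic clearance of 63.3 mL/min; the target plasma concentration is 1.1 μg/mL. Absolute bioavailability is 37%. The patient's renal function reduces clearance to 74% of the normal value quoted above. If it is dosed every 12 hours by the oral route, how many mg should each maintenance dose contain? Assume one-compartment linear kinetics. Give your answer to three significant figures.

Convert clearance: 63.3 mL/min × 60 min/h ÷ 1000 mL/L = 3.798 L/h
Patient clearance = 0.74 × 3.798 = 2.811 L/h
At steady state, dose per interval replaces the amount cleared in that interval: F·D/τ = CL·Css.
D = CL × Css × τ / F = 2.811 × 1.1 × 12 / 0.37 = 100.3 mg

100 mg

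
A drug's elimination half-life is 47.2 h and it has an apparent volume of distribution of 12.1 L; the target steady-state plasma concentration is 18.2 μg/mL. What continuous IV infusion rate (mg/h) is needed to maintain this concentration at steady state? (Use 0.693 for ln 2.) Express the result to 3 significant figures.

CL = ln 2 · Vd / t½ = 0.693 × 12.10 / 47.2 = 0.1777 L/h
Infusion rate = CL × Css = 0.1777 × 18.2 = 3.234 mg/h

3.23 mg/h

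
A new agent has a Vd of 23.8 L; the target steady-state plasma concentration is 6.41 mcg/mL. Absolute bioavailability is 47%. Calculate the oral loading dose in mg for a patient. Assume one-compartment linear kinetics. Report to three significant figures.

LD = Vd × C / F = 23.80 × 6.410 / 0.47 = 324.6 mg

325 mg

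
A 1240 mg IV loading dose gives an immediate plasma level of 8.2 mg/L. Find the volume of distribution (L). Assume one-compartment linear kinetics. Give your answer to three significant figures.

151 L

Immediately after an IV bolus, C₀ = Dose / Vd, so Vd = Dose / C₀.
Vd = 1240 / 8.2 = 151.2 L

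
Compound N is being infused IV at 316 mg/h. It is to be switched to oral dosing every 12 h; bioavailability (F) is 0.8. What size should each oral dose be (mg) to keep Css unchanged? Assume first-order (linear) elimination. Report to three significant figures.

4740 mg

To maintain the same Css, the systemic dosing rate must be unchanged: F·D/τ = infusion rate.
D = rate × τ / F = 316 × 12 / 0.8 = 4740 mg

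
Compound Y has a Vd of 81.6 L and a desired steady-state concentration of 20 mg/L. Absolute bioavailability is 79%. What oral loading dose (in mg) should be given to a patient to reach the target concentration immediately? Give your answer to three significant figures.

LD = Vd × C / F = 81.60 × 20.00 / 0.79 = 2066 mg

2070 mg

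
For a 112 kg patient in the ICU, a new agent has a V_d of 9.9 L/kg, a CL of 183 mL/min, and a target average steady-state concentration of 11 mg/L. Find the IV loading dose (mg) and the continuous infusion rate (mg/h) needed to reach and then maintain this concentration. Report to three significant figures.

(a) 12200 mg; (b) 121 mg/h

Total Vd = 9.9 × 112 = 1109 L
LD = Vd · C_target = 1109 × 11 = 12200 mg
CL = 183 mL/min × 60/1000 = 10.98 L/h
Infusion rate = 10.98 L/h × 11 mg/L = 120.8 mg/h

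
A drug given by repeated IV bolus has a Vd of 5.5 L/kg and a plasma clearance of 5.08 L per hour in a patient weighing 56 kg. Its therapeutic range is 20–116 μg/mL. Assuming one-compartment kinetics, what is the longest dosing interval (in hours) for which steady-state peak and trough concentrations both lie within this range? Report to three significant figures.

107 h

Vd(total) = 56 kg × 5.5 L/kg = 308.0 L
k = CL / Vd = 5.080 / 308.0 = 0.01649 h⁻¹
Between IV bolus doses, concentration decays as C = C₀·e^(−kτ), so C_peak/C_trough = e^(kτ).
τ_max = ln(C_peak/C_trough) / k = ln(116/20) / 0.01649 = 1.758 / 0.01649 = 106.6 h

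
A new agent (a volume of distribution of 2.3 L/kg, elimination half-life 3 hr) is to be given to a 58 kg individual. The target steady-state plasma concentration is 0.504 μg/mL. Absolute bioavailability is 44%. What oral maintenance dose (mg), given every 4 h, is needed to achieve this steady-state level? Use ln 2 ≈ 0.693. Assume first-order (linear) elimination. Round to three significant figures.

141 mg

Vd = 2.3 L/kg × 58 kg = 133.4 L
CL = ln 2 · Vd / t½ = 0.693 × 133.4 / 3 = 30.82 L/h
D = CL × Css × τ / F = 30.82 × 0.504 × 4 / 0.44 = 141.2 mg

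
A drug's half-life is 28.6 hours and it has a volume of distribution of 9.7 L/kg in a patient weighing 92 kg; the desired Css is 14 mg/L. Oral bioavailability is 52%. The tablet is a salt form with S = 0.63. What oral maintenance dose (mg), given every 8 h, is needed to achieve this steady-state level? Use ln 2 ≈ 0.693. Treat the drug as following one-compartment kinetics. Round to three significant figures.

Vd(total) = 92 kg × 9.7 L/kg = 892.4 L
k = 0.693/28.6 = 0.02423 h⁻¹, so CL = k·Vd = 0.02423 × 892.4 = 21.62 L/h
D = CL × Css × τ / F / S = 21.62 × 14 × 8 / 0.52 / 0.63 = 7391 mg

7390 mg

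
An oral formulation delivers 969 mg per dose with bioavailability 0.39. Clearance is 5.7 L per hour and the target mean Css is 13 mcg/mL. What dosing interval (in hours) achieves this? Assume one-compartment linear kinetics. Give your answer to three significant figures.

F·D/τ = CL·Css → τ = F·D / (CL·Css).
τ = 0.39 × 969 / (5.7 × 13) = 5.100 h

5.10 h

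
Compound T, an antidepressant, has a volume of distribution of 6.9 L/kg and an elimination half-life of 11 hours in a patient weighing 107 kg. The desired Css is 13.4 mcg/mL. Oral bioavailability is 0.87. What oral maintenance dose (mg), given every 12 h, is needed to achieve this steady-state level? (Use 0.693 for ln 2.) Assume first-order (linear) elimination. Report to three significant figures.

Total Vd = 6.9 × 107 = 738.3 L
CL = 0.693 × Vd / t½ = 0.693 × 738.3 / 11 = 46.51 L/h
D = CL × Css × τ / F = 46.51 × 13.4 × 12 / 0.87 = 8596 mg

8600 mg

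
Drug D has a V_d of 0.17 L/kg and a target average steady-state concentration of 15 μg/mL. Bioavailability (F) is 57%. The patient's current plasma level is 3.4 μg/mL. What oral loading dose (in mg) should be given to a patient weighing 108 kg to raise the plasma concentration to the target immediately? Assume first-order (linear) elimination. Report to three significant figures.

Total Vd = 0.17 × 108 = 18.36 L
The loading dose fills Vd to the target concentration.
Concentration deficit ΔC = 15 − 3.4 = 11.60 mg/L
LD = Vd × ΔC / F = 18.36 × 11.60 / 0.57 = 373.6 mg

374 mg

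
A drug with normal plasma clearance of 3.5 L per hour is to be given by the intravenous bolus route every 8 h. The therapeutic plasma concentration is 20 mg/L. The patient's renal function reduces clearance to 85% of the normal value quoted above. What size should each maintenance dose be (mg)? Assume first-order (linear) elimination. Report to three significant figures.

Patient clearance = 0.85 × 3.500 = 2.975 L/h
D = CL × Css × τ = 2.975 × 20 × 8 = 476.0 mg

476 mg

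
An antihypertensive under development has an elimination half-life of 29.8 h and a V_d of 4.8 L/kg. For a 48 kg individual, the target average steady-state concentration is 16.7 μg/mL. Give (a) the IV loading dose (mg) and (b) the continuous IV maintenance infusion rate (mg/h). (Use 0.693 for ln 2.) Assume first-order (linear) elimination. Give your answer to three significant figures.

Total Vd = 4.8 × 48 = 230.4 L
LD = Vd × C = 230.4 × 16.7 = 3848 mg
CL = 0.693 × Vd / t½ = 0.693 × 230.4 / 29.8 = 5.358 L/h
Infusion rate = CL × Css = 5.358 × 16.7 = 89.48 mg/h

(a) 3850 mg; (b) 89.5 mg/h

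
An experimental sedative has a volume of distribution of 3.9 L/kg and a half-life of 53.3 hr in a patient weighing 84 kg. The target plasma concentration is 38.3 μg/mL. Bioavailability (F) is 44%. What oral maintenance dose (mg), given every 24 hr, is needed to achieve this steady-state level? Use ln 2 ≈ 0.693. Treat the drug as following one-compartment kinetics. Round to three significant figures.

8900 mg

Vd(total) = 84 kg × 3.9 L/kg = 327.6 L
CL = 0.693 × Vd / t½ = 0.693 × 327.6 / 53.3 = 4.259 L/h
D = CL × Css × τ / F = 4.259 × 38.3 × 24 / 0.44 = 8897 mg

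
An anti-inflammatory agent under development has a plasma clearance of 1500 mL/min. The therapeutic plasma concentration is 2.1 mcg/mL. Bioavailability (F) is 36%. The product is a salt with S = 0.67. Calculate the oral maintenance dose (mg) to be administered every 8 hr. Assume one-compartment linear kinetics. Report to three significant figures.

CL = 1500 mL/min × 60/1000 = 90.00 L/h
D = CL × Css × τ / F / S = 90.00 × 2.1 × 8 / 0.36 / 0.67 = 6269 mg

6270 mg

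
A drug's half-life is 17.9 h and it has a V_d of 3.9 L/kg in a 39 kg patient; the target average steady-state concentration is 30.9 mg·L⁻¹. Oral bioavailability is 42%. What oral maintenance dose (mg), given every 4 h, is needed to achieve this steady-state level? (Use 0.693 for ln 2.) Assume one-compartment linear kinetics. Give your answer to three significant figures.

1730 mg

Vd = 3.9 L/kg × 39 kg = 152.1 L
CL = 0.693 × Vd / t½ = 0.693 × 152.1 / 17.9 = 5.889 L/h
D = CL × Css × τ / F = 5.889 × 30.9 × 4 / 0.42 = 1733 mg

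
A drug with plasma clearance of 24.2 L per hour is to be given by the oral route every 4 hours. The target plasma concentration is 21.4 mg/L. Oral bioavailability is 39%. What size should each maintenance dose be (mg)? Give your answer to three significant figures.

D = CL × Css × τ / F = 24.20 × 21.4 × 4 / 0.39 = 5312 mg

5310 mg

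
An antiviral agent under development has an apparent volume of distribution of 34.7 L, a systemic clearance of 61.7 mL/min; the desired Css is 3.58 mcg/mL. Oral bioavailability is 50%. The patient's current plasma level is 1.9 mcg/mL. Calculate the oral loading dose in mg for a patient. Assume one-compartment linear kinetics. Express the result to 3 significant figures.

Loading dose depends on Vd (not clearance): it fills the distribution volume.
Concentration deficit ΔC = 3.58 − 1.9 = 1.680 mg/L
LD = Vd × ΔC / F = 34.70 × 1.680 / 0.5 = 116.6 mg

117 mg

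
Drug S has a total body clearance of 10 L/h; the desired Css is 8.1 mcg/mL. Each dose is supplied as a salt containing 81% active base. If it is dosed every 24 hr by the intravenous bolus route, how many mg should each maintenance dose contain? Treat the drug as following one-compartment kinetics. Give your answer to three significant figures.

2400 mg

D = CL × Css × τ / S = 10.00 × 8.1 × 24 / 0.81 = 2400 mg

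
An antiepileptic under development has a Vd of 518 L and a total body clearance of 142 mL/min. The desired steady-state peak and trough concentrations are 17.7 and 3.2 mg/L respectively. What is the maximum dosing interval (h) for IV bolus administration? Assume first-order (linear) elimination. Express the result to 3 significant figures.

CL = 142 mL/min = 142 × 0.06 = 8.520 L/h
k = CL / Vd = 8.520 / 518.0 = 0.01645 h⁻¹
Between IV bolus doses, concentration decays as C = C₀·e^(−kτ), so C_peak/C_trough = e^(kτ).
τ_max = ln(C_peak/C_trough) / k = ln(17.7/3.2) / 0.01645 = 1.710 / 0.01645 = 104.0 h

104 h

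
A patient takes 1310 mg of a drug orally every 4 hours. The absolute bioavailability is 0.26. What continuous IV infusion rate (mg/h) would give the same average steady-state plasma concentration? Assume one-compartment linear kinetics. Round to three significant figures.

85.2 mg/h

Equivalent systemic input: infusion rate = F·D/τ.
Rate = 0.26 × 1310 / 4 = 85.15 mg/h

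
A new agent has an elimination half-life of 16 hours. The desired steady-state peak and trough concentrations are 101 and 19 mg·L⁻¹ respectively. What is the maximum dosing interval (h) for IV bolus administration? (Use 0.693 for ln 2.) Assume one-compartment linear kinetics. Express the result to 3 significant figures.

k = 0.693 / t½ = 0.693 / 16 = 0.04331 h⁻¹
Between IV bolus doses, concentration decays as C = C₀·e^(−kτ), so C_peak/C_trough = e^(kτ).
τ_max = ln(C_peak/C_trough) / k = ln(101/19) / 0.04331 = 1.671 / 0.04331 = 38.58 h

38.6 h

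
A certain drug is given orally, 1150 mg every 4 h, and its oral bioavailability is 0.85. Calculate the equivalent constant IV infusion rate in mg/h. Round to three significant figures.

244 mg/h

Equivalent systemic input: infusion rate = F·D/τ.
Rate = 0.85 × 1150 / 4 = 244.4 mg/h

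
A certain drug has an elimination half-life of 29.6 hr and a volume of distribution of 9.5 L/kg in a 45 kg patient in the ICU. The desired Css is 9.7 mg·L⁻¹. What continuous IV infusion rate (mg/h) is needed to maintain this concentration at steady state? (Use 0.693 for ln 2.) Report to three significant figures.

97.1 mg/h

Vd(total) = 45 kg × 9.5 L/kg = 427.5 L
CL = 0.693 × Vd / t½ = 0.693 × 427.5 / 29.6 = 10.01 L/h
Infusion rate = CL × Css = 10.01 × 9.7 = 97.10 mg/h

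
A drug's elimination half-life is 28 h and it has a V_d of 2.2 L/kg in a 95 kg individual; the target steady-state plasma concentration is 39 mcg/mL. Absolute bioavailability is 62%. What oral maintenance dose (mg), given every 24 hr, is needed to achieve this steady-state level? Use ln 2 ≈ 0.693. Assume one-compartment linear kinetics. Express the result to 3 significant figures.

7810 mg

Total Vd = 2.2 × 95 = 209.0 L
CL = 0.693 × Vd / t½ = 0.693 × 209.0 / 28 = 5.173 L/h
D = CL × Css × τ / F = 5.173 × 39 × 24 / 0.62 = 7810 mg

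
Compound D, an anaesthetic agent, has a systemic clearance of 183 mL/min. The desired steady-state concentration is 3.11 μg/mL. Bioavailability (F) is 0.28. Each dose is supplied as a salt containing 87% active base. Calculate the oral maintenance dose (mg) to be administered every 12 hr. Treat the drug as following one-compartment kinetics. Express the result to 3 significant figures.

1680 mg

Convert clearance: 183 mL/min × 60 min/h ÷ 1000 mL/L = 10.98 L/h
D = CL × Css × τ / F / S = 10.98 × 3.11 × 12 / 0.28 / 0.87 = 1682 mg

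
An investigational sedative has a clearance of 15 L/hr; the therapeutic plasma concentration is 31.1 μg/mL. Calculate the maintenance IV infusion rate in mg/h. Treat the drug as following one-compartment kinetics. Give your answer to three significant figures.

Rate = CL × Css = 15.00 × 31.1 = 466.5 mg/h

467 mg/h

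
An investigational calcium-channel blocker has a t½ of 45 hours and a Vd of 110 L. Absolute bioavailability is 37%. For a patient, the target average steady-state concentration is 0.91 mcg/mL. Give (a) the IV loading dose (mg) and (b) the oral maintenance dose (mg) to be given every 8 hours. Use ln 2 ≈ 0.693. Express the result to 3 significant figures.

(a) 100 mg; (b) 33.3 mg

LD = Vd × C = 110.0 × 0.91 = 100.1 mg
CL = 0.693 × Vd / t½ = 0.693 × 110.0 / 45 = 1.694 L/h
D = CL × Css × τ / F = 1.694 × 0.91 × 8 / 0.37 = 33.33 mg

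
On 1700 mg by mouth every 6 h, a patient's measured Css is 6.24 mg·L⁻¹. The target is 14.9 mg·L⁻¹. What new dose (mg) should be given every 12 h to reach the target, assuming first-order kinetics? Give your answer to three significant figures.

8120 mg

For first-order elimination, Css ∝ F·D/(CL·τ); F and CL are unchanged, so Css ∝ D/τ.
D₂ = D₁ × (Css,target / Css,current) × (τ₂/τ₁) = 1700 × (14.9/6.24) × (12/6) = 8119 mg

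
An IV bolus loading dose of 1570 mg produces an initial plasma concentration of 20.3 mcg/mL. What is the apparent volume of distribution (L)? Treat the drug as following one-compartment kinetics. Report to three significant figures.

77.3 L

Immediately after an IV bolus, C₀ = Dose / Vd, so Vd = Dose / C₀.
Vd = 1570 / 20.3 = 77.34 L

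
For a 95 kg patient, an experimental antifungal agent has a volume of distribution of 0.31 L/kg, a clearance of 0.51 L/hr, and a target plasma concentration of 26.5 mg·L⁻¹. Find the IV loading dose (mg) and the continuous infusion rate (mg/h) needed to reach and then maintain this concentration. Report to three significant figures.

Vd(total) = 95 kg × 0.31 L/kg = 29.45 L
Loading: fill Vd to C_target → 29.45 L × 26.5 mg/L = 780.4 mg
Maintenance infusion rate = CL × Css = 0.5100 × 26.5 = 13.52 mg/h

(a) 780 mg; (b) 13.5 mg/h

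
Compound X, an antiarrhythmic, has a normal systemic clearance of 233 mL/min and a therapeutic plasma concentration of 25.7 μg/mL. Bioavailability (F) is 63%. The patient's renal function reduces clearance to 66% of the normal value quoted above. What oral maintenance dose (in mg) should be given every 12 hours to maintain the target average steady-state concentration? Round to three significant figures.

4520 mg

CL = 233 mL/min = 233 × 0.06 = 13.98 L/h
Patient clearance = 0.66 × 13.98 = 9.227 L/h
D = CL × Css × τ / F = 9.227 × 25.7 × 12 / 0.63 = 4517 mg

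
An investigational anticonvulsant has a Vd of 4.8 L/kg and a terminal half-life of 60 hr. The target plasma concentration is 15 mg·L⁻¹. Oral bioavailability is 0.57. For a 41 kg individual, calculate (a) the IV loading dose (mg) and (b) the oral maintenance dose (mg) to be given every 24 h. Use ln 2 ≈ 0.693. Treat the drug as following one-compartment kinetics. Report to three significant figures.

(a) 2950 mg; (b) 1440 mg

Total Vd = 4.8 × 41 = 196.8 L
LD = Vd × C = 196.8 × 15 = 2952 mg
CL = 0.693 × Vd / t½ = 0.693 × 196.8 / 60 = 2.273 L/h
D = CL × Css × τ / F = 2.273 × 15 × 24 / 0.57 = 1436 mg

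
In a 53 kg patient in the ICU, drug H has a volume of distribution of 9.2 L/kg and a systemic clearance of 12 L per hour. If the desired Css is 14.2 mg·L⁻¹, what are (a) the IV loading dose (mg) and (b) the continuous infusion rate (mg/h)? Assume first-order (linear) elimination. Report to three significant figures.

(a) 6920 mg; (b) 170 mg/h

Vd(total) = 53 kg × 9.2 L/kg = 487.6 L
LD = Vd · C_target = 487.6 × 14.2 = 6924 mg
Maintenance infusion rate = CL × Css = 12.00 × 14.2 = 170.4 mg/h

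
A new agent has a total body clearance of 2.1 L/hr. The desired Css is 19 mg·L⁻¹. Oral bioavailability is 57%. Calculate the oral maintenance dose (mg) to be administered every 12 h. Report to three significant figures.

At steady state, dose per interval replaces the amount cleared in that interval: F·D/τ = CL·Css.
D = CL × Css × τ / F = 2.100 × 19 × 12 / 0.57 = 840.0 mg

840 mg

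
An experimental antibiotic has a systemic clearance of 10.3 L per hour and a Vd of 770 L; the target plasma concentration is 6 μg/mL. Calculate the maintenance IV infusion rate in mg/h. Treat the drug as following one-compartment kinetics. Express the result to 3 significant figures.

Maintenance depends on clearance, not Vd — rate in must match rate out.
Infusion rate = CL · Css = 10.30 L/h × 6 mg/L = 61.80 mg/h

61.8 mg/h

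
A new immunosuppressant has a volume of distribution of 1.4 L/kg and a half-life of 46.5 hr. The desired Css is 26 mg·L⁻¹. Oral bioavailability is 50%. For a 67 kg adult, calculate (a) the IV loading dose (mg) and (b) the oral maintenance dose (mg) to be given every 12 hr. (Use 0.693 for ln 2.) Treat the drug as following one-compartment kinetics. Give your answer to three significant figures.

(a) 2440 mg; (b) 872 mg

Vd(total) = 67 kg × 1.4 L/kg = 93.80 L
LD = Vd × C = 93.80 × 26 = 2439 mg
CL = 0.693 × Vd / t½ = 0.693 × 93.80 / 46.5 = 1.398 L/h
D = CL × Css × τ / F = 1.398 × 26 × 12 / 0.5 = 872.4 mg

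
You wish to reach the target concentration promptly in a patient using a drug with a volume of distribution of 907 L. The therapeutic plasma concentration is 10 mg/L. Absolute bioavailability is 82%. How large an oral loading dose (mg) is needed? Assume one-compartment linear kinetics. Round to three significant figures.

11100 mg

LD = Vd × C / F = 907.0 × 10.00 / 0.82 = 11060 mg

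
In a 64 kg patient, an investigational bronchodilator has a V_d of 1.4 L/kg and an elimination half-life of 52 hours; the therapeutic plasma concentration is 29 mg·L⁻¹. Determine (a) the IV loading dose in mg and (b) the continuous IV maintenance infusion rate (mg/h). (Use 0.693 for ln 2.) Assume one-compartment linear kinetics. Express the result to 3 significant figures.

(a) 2600 mg; (b) 34.6 mg/h

Total Vd = 1.4 × 64 = 89.60 L
LD = Vd × C = 89.60 × 29 = 2598 mg
CL = 0.693 × Vd / t½ = 0.693 × 89.60 / 52 = 1.194 L/h
Infusion rate = CL × Css = 1.194 × 29 = 34.63 mg/h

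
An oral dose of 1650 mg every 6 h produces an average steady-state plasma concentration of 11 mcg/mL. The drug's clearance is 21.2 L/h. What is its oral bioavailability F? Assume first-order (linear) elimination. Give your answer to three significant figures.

F·D/τ = CL·Css at steady state → F = CL·Css·τ / D.
F = 21.2 × 11 × 6 / 1650 = 0.848

0.848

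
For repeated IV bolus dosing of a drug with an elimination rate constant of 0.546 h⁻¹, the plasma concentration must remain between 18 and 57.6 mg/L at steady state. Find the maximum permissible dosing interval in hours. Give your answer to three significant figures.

2.13 h

Between IV bolus doses, concentration decays as C = C₀·e^(−kτ), so C_peak/C_trough = e^(kτ).
τ_max = ln(C_peak/C_trough) / k = ln(57.6/18) / 0.5460 = 1.163 / 0.5460 = 2.130 h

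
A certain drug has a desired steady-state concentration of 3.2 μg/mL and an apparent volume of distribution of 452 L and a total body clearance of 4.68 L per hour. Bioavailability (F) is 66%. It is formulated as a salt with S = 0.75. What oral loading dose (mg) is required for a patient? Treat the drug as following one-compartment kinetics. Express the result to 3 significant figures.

LD = Vd × C / F / S = 452.0 × 3.200 / 0.66 / 0.75 = 2922 mg

2920 mg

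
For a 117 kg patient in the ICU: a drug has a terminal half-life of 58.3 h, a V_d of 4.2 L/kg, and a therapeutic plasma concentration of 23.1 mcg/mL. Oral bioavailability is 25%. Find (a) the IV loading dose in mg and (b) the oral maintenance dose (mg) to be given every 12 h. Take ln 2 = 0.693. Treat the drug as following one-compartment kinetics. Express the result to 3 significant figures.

Vd(total) = 117 kg × 4.2 L/kg = 491.4 L
LD = Vd × C = 491.4 × 23.1 = 11350 mg
CL = 0.693 × Vd / t½ = 0.693 × 491.4 / 58.3 = 5.841 L/h
D = CL × Css × τ / F = 5.841 × 23.1 × 12 / 0.25 = 6477 mg

(a) 11400 mg; (b) 6480 mg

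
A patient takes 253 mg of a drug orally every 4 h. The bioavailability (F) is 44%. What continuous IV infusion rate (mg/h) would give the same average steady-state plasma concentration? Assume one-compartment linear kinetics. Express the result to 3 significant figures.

27.8 mg/h

Equivalent systemic input: infusion rate = F·D/τ.
Rate = 0.44 × 253 / 4 = 27.83 mg/h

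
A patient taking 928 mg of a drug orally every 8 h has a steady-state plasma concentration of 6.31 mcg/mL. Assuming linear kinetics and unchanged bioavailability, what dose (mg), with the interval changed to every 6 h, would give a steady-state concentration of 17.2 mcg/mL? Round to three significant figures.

For first-order elimination, Css ∝ F·D/(CL·τ); F and CL are unchanged, so Css ∝ D/τ.
D₂ = D₁ × (Css,target / Css,current) × (τ₂/τ₁) = 928 × (17.2/6.31) × (6/8) = 1897 mg

1900 mg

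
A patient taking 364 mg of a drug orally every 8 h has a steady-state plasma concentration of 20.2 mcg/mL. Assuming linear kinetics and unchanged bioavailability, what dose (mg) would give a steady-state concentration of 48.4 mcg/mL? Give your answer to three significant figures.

872 mg

For first-order elimination, Css ∝ F·D/(CL·τ); F and CL are unchanged, so Css ∝ D/τ.
D₂ = D₁ × (Css,target / Css,current) = 364 × 48.4/20.2 = 872.2 mg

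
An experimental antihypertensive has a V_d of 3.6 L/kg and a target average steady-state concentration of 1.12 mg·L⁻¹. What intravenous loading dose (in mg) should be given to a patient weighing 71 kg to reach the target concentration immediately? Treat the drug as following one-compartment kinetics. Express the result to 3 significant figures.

286 mg

Vd = 3.6 L/kg × 71 kg = 255.6 L
The loading dose fills Vd to the target concentration.
LD = Vd × C = 255.6 × 1.120 = 286.3 mg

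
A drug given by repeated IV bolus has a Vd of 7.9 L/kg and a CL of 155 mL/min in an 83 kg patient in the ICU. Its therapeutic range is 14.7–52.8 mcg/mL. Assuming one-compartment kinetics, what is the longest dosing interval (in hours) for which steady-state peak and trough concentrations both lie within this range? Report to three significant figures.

90.2 h

Total Vd = 7.9 × 83 = 655.7 L
CL = 155 mL/min × 60/1000 = 9.300 L/h
k = CL / Vd = 9.300 / 655.7 = 0.01418 h⁻¹
Between IV bolus doses, concentration decays as C = C₀·e^(−kτ), so C_peak/C_trough = e^(kτ).
τ_max = ln(C_peak/C_trough) / k = ln(52.8/14.7) / 0.01418 = 1.279 / 0.01418 = 90.20 h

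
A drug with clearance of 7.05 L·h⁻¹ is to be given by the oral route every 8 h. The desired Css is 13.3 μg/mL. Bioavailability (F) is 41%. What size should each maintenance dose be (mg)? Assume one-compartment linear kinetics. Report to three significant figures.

1830 mg

D = CL × Css × τ / F = 7.050 × 13.3 × 8 / 0.41 = 1830 mg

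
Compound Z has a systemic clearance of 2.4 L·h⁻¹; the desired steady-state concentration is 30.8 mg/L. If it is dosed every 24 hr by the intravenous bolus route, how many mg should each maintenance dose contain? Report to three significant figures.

1770 mg

At steady state, dose per interval replaces the amount cleared in that interval: D/τ = CL·Css.
D = CL × Css × τ = 2.400 × 30.8 × 24 = 1774 mg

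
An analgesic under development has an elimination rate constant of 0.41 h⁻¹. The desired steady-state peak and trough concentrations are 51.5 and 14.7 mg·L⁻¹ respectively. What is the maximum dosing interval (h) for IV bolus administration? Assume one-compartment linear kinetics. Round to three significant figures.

3.06 h

Between IV bolus doses, concentration decays as C = C₀·e^(−kτ), so C_peak/C_trough = e^(kτ).
τ_max = ln(C_peak/C_trough) / k = ln(51.5/14.7) / 0.4100 = 1.254 / 0.4100 = 3.059 h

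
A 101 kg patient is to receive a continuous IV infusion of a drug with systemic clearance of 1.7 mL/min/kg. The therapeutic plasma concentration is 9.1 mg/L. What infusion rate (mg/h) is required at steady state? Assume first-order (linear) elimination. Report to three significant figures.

CL = 1.7 mL/min/kg × 101 kg = 171.7 mL/min = 171.7 × 60/1000 = 10.30 L/h
At steady state, infusion rate equals elimination rate: rate in = CL × Css.
Infusion rate = CL · Css = 10.30 L/h × 9.1 mg/L = 93.73 mg/h

93.7 mg/h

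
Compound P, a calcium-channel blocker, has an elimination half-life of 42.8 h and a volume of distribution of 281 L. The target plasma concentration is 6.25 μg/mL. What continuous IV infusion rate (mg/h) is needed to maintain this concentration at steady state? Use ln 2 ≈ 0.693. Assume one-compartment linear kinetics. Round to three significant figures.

28.4 mg/h

CL = ln 2 · Vd / t½ = 0.693 × 281.0 / 42.8 = 4.550 L/h
Infusion rate = CL × Css = 4.550 × 6.25 = 28.44 mg/h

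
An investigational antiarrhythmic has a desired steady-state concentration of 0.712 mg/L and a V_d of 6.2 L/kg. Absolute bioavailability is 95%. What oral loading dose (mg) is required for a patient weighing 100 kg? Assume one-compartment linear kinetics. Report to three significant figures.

Total Vd = 6.2 × 100 = 620.0 L
LD = Vd × C / F = 620.0 × 0.7120 / 0.95 = 464.7 mg

465 mg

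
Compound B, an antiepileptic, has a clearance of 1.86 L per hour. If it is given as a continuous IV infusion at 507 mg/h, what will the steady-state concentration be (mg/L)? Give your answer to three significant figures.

273 mg/L

Css = rate / CL = 507 / 1.860 = 272.6 mg/L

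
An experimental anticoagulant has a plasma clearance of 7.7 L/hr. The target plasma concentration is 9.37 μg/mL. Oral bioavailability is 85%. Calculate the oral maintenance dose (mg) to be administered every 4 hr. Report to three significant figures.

D = CL × Css × τ / F = 7.700 × 9.37 × 4 / 0.85 = 339.5 mg

340 mg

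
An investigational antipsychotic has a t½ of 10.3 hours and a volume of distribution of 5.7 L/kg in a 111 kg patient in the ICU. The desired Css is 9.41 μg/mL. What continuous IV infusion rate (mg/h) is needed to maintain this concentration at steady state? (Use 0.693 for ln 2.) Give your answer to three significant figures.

Total Vd = 5.7 × 111 = 632.7 L
CL = ln 2 · Vd / t½ = 0.693 × 632.7 / 10.3 = 42.57 L/h
Infusion rate = CL × Css = 42.57 × 9.41 = 400.6 mg/h

401 mg/h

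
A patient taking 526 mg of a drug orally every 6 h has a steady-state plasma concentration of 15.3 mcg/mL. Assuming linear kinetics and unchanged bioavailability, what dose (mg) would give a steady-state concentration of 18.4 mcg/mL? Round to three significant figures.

With linear kinetics, Css is proportional to dose rate (D/τ) at fixed clearance.
D₂ = D₁ × (Css,target / Css,current) = 526 × 18.4/15.3 = 632.6 mg

633 mg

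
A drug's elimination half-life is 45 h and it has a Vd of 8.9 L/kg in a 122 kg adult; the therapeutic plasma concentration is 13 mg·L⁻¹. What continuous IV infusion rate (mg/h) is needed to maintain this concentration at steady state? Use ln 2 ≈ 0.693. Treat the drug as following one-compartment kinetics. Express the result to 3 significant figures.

Vd = 8.9 L/kg × 122 kg = 1086 L
CL = 0.693 × Vd / t½ = 0.693 × 1086 / 45 = 16.72 L/h
Infusion rate = CL × Css = 16.72 × 13 = 217.4 mg/h

217 mg/h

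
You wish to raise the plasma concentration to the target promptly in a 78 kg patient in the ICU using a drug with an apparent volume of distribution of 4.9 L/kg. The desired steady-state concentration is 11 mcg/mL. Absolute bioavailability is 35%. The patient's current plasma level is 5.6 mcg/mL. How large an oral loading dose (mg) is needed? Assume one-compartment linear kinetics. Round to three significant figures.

5900 mg

Vd(total) = 78 kg × 4.9 L/kg = 382.2 L
Concentration deficit ΔC = 11 − 5.6 = 5.400 mg/L
LD = Vd × ΔC / F = 382.2 × 5.400 / 0.35 = 5897 mg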